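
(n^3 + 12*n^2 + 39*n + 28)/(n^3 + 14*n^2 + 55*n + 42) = (n + 4)/(n + 6)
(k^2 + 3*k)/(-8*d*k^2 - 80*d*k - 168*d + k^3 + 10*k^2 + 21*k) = -k/(8*d*k + 56*d - k^2 - 7*k)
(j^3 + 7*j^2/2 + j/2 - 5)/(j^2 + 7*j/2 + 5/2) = (j^2 + j - 2)/(j + 1)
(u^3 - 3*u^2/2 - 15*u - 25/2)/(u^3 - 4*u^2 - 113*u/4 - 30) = 2*(u^2 - 4*u - 5)/(2*u^2 - 13*u - 24)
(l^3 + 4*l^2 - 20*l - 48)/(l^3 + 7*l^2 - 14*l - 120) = (l + 2)/(l + 5)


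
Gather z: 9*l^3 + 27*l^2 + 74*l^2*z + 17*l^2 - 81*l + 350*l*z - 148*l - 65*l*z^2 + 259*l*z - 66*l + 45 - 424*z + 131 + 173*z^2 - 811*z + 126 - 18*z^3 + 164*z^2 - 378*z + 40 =9*l^3 + 44*l^2 - 295*l - 18*z^3 + z^2*(337 - 65*l) + z*(74*l^2 + 609*l - 1613) + 342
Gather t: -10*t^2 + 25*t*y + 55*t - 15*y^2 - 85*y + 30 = -10*t^2 + t*(25*y + 55) - 15*y^2 - 85*y + 30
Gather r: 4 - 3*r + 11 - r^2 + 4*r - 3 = -r^2 + r + 12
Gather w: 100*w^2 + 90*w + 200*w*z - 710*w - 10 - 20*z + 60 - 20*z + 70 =100*w^2 + w*(200*z - 620) - 40*z + 120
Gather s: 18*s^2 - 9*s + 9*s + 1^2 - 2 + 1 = 18*s^2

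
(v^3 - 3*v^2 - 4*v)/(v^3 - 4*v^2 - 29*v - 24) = v*(v - 4)/(v^2 - 5*v - 24)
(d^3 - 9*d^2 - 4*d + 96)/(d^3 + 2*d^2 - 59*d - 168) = (d - 4)/(d + 7)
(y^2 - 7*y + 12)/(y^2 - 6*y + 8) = (y - 3)/(y - 2)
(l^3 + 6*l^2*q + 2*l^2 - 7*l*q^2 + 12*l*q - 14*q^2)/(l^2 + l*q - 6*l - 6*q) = (l^3 + 6*l^2*q + 2*l^2 - 7*l*q^2 + 12*l*q - 14*q^2)/(l^2 + l*q - 6*l - 6*q)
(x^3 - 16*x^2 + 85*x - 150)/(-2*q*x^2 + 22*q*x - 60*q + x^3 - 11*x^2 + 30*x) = (x - 5)/(-2*q + x)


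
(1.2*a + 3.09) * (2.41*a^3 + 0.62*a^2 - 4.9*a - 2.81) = 2.892*a^4 + 8.1909*a^3 - 3.9642*a^2 - 18.513*a - 8.6829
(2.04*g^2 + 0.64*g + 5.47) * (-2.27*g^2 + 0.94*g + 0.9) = -4.6308*g^4 + 0.4648*g^3 - 9.9793*g^2 + 5.7178*g + 4.923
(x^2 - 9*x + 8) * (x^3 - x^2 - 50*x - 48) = x^5 - 10*x^4 - 33*x^3 + 394*x^2 + 32*x - 384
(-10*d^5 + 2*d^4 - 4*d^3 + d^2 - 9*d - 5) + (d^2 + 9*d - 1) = -10*d^5 + 2*d^4 - 4*d^3 + 2*d^2 - 6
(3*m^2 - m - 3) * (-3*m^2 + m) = -9*m^4 + 6*m^3 + 8*m^2 - 3*m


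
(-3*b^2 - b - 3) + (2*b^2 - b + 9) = -b^2 - 2*b + 6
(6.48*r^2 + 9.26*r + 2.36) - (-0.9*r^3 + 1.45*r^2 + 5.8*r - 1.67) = 0.9*r^3 + 5.03*r^2 + 3.46*r + 4.03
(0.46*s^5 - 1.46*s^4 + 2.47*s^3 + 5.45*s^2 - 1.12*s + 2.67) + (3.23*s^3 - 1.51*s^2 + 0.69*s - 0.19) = 0.46*s^5 - 1.46*s^4 + 5.7*s^3 + 3.94*s^2 - 0.43*s + 2.48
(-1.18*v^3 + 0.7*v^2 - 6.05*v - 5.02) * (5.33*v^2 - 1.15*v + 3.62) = -6.2894*v^5 + 5.088*v^4 - 37.3231*v^3 - 17.2651*v^2 - 16.128*v - 18.1724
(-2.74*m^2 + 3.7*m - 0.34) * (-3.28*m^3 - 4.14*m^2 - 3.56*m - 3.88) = 8.9872*m^5 - 0.792399999999999*m^4 - 4.4484*m^3 - 1.1332*m^2 - 13.1456*m + 1.3192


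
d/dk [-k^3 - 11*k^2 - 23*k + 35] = -3*k^2 - 22*k - 23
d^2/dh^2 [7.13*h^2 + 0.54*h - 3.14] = 14.2600000000000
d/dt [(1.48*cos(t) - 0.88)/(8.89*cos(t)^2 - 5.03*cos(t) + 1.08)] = (13.1572*cos(t)^2 - 15.6464*cos(t) + 2.828)*sin(t)/(79.0321*cos(t)^4 - 89.4334*cos(t)^3 + 44.5033*cos(t)^2 - 10.8648*cos(t) + 1.1664)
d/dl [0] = 0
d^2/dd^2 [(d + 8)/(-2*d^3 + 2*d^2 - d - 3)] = 2*(-(d + 8)*(6*d^2 - 4*d + 1)^2 + (6*d^2 - 4*d + 2*(d + 8)*(3*d - 1) + 1)*(2*d^3 - 2*d^2 + d + 3))/(2*d^3 - 2*d^2 + d + 3)^3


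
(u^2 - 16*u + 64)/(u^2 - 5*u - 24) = (u - 8)/(u + 3)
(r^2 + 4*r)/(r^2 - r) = (r + 4)/(r - 1)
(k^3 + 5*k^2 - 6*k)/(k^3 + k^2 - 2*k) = (k + 6)/(k + 2)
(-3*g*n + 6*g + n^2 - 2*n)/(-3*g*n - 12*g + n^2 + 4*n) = (n - 2)/(n + 4)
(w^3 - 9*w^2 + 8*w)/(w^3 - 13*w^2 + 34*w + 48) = w*(w - 1)/(w^2 - 5*w - 6)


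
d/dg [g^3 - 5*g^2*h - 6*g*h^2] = 3*g^2 - 10*g*h - 6*h^2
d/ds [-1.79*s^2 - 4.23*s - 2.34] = -3.58*s - 4.23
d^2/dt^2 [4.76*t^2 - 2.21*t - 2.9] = 9.52000000000000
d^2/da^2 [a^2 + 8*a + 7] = 2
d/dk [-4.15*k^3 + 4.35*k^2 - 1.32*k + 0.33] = -12.45*k^2 + 8.7*k - 1.32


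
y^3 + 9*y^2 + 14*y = y*(y + 2)*(y + 7)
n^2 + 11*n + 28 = (n + 4)*(n + 7)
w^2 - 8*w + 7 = (w - 7)*(w - 1)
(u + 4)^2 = u^2 + 8*u + 16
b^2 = b^2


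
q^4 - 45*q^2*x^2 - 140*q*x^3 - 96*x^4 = (q - 8*x)*(q + x)*(q + 3*x)*(q + 4*x)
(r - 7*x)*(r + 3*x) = r^2 - 4*r*x - 21*x^2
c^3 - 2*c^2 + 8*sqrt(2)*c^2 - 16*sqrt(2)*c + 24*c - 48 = (c - 2)*(c + 2*sqrt(2))*(c + 6*sqrt(2))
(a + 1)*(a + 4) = a^2 + 5*a + 4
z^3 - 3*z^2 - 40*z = z*(z - 8)*(z + 5)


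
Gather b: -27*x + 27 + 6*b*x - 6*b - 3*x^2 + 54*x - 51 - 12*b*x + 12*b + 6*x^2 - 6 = b*(6 - 6*x) + 3*x^2 + 27*x - 30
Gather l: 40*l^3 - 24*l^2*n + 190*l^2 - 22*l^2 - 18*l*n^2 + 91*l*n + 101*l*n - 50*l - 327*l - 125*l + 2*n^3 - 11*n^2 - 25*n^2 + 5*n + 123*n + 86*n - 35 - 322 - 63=40*l^3 + l^2*(168 - 24*n) + l*(-18*n^2 + 192*n - 502) + 2*n^3 - 36*n^2 + 214*n - 420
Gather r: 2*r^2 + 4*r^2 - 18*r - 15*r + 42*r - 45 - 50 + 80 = 6*r^2 + 9*r - 15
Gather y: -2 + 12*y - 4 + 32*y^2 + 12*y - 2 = 32*y^2 + 24*y - 8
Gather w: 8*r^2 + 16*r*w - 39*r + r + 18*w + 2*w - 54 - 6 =8*r^2 - 38*r + w*(16*r + 20) - 60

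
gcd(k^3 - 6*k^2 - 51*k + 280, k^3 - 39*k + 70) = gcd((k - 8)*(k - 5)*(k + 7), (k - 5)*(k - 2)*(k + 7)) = k^2 + 2*k - 35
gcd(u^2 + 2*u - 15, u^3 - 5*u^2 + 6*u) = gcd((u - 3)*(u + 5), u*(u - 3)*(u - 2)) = u - 3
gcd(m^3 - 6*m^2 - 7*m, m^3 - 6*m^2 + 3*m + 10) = m + 1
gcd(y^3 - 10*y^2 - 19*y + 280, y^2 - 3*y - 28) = y - 7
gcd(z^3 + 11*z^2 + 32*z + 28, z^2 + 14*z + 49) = z + 7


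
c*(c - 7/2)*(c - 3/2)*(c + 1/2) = c^4 - 9*c^3/2 + 11*c^2/4 + 21*c/8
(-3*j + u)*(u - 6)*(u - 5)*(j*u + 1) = -3*j^2*u^3 + 33*j^2*u^2 - 90*j^2*u + j*u^4 - 11*j*u^3 + 27*j*u^2 + 33*j*u - 90*j + u^3 - 11*u^2 + 30*u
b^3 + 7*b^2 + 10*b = b*(b + 2)*(b + 5)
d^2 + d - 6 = (d - 2)*(d + 3)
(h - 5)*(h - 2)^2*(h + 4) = h^4 - 5*h^3 - 12*h^2 + 76*h - 80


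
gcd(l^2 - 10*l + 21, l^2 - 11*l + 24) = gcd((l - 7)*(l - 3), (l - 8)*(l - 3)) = l - 3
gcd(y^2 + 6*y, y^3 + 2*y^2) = y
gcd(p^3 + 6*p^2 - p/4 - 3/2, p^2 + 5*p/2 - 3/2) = p - 1/2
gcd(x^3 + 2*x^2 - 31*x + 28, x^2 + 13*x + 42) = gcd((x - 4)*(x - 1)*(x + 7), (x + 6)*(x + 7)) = x + 7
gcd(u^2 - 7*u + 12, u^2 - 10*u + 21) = u - 3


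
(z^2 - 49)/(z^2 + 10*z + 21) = (z - 7)/(z + 3)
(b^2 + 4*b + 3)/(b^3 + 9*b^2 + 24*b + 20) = (b^2 + 4*b + 3)/(b^3 + 9*b^2 + 24*b + 20)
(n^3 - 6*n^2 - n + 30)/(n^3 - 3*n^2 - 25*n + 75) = (n + 2)/(n + 5)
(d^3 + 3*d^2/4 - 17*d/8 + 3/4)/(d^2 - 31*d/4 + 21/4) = (d^2 + 3*d/2 - 1)/(d - 7)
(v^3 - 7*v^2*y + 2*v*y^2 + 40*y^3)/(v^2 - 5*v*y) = v - 2*y - 8*y^2/v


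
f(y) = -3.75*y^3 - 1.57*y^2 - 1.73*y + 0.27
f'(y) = -11.25*y^2 - 3.14*y - 1.73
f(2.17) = -49.20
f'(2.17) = -61.52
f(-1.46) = 11.12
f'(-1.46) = -21.13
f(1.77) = -28.51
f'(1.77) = -42.53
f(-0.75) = 2.27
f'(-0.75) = -5.70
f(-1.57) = 13.63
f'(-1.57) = -24.53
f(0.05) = 0.18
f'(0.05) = -1.92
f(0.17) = -0.09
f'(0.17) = -2.59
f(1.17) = -9.91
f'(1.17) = -20.80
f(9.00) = -2876.22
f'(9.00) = -941.24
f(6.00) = -876.63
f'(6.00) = -425.57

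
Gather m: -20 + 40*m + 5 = 40*m - 15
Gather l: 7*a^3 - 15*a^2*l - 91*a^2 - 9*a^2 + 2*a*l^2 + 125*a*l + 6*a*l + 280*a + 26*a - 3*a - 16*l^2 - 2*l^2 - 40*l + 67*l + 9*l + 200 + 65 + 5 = 7*a^3 - 100*a^2 + 303*a + l^2*(2*a - 18) + l*(-15*a^2 + 131*a + 36) + 270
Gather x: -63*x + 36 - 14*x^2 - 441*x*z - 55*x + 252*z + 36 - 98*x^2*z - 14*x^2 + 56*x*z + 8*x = x^2*(-98*z - 28) + x*(-385*z - 110) + 252*z + 72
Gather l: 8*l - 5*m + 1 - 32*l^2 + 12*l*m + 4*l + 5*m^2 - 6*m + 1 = -32*l^2 + l*(12*m + 12) + 5*m^2 - 11*m + 2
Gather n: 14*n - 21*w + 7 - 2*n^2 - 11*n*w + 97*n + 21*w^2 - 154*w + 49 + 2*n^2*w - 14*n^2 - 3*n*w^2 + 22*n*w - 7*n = n^2*(2*w - 16) + n*(-3*w^2 + 11*w + 104) + 21*w^2 - 175*w + 56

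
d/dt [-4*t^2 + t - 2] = 1 - 8*t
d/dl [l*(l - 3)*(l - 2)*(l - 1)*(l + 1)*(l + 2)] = 6*l^5 - 15*l^4 - 20*l^3 + 45*l^2 + 8*l - 12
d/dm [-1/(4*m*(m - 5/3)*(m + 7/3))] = 9*(27*m^2 + 12*m - 35)/(4*m^2*(81*m^4 + 108*m^3 - 594*m^2 - 420*m + 1225))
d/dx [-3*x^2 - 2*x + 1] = -6*x - 2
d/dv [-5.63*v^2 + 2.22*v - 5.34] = 2.22 - 11.26*v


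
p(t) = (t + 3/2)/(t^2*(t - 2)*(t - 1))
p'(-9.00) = 0.00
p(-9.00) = 0.00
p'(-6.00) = 0.00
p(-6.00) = 0.00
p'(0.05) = -12647.46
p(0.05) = 334.68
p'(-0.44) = 10.27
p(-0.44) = 1.56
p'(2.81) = -0.84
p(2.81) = 0.37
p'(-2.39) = -0.00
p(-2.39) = -0.01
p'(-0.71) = 1.70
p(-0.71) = 0.34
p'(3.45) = -0.17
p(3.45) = 0.12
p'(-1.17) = 0.19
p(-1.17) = 0.04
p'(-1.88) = 0.01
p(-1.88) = -0.01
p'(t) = 1/(t^2*(t - 2)*(t - 1)) - (t + 3/2)/(t^2*(t - 2)*(t - 1)^2) - (t + 3/2)/(t^2*(t - 2)^2*(t - 1)) - 2*(t + 3/2)/(t^3*(t - 2)*(t - 1)) = (-6*t^3 + 23*t - 12)/(2*t^3*(t^4 - 6*t^3 + 13*t^2 - 12*t + 4))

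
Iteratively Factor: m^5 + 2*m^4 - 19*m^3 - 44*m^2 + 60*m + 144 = (m - 2)*(m^4 + 4*m^3 - 11*m^2 - 66*m - 72) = (m - 2)*(m + 2)*(m^3 + 2*m^2 - 15*m - 36) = (m - 4)*(m - 2)*(m + 2)*(m^2 + 6*m + 9) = (m - 4)*(m - 2)*(m + 2)*(m + 3)*(m + 3)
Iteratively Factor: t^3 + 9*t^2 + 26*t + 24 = (t + 4)*(t^2 + 5*t + 6) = (t + 3)*(t + 4)*(t + 2)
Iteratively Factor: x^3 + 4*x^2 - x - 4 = (x + 1)*(x^2 + 3*x - 4) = (x + 1)*(x + 4)*(x - 1)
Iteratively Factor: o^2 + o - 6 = (o + 3)*(o - 2)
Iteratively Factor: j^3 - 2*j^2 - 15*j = (j + 3)*(j^2 - 5*j) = (j - 5)*(j + 3)*(j)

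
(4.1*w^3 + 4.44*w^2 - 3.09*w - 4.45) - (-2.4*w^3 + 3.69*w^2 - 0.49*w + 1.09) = 6.5*w^3 + 0.75*w^2 - 2.6*w - 5.54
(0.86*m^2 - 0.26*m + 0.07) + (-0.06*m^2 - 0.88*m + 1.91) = 0.8*m^2 - 1.14*m + 1.98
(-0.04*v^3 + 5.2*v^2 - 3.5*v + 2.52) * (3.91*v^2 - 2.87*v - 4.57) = -0.1564*v^5 + 20.4468*v^4 - 28.4262*v^3 - 3.8658*v^2 + 8.7626*v - 11.5164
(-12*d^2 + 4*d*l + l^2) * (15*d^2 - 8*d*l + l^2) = -180*d^4 + 156*d^3*l - 29*d^2*l^2 - 4*d*l^3 + l^4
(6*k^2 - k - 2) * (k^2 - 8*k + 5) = 6*k^4 - 49*k^3 + 36*k^2 + 11*k - 10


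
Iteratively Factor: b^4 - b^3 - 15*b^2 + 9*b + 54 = (b - 3)*(b^3 + 2*b^2 - 9*b - 18) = (b - 3)*(b + 2)*(b^2 - 9) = (b - 3)*(b + 2)*(b + 3)*(b - 3)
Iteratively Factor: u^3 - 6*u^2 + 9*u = (u - 3)*(u^2 - 3*u) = (u - 3)^2*(u)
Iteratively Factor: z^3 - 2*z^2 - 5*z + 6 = (z - 1)*(z^2 - z - 6) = (z - 1)*(z + 2)*(z - 3)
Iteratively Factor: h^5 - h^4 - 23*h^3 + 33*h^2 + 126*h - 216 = (h - 2)*(h^4 + h^3 - 21*h^2 - 9*h + 108) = (h - 2)*(h + 4)*(h^3 - 3*h^2 - 9*h + 27) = (h - 2)*(h + 3)*(h + 4)*(h^2 - 6*h + 9) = (h - 3)*(h - 2)*(h + 3)*(h + 4)*(h - 3)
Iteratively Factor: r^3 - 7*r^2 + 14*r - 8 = (r - 1)*(r^2 - 6*r + 8) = (r - 4)*(r - 1)*(r - 2)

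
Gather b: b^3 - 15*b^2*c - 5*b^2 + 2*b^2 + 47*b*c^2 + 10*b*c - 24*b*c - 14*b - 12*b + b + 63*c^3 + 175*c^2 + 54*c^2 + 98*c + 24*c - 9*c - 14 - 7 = b^3 + b^2*(-15*c - 3) + b*(47*c^2 - 14*c - 25) + 63*c^3 + 229*c^2 + 113*c - 21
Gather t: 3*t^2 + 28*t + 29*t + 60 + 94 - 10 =3*t^2 + 57*t + 144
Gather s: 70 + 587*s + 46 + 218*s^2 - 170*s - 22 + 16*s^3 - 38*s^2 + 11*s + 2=16*s^3 + 180*s^2 + 428*s + 96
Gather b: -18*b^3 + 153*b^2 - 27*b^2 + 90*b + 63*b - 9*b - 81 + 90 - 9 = -18*b^3 + 126*b^2 + 144*b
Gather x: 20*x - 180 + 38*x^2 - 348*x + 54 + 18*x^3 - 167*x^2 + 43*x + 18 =18*x^3 - 129*x^2 - 285*x - 108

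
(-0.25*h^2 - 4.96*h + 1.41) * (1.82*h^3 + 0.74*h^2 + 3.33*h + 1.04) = -0.455*h^5 - 9.2122*h^4 - 1.9367*h^3 - 15.7334*h^2 - 0.463100000000001*h + 1.4664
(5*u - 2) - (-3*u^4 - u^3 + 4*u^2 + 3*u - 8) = 3*u^4 + u^3 - 4*u^2 + 2*u + 6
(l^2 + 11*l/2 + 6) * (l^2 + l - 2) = l^4 + 13*l^3/2 + 19*l^2/2 - 5*l - 12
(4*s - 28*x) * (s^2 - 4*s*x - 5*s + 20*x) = 4*s^3 - 44*s^2*x - 20*s^2 + 112*s*x^2 + 220*s*x - 560*x^2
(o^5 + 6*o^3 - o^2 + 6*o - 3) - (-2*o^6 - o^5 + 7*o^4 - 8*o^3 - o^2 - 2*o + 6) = 2*o^6 + 2*o^5 - 7*o^4 + 14*o^3 + 8*o - 9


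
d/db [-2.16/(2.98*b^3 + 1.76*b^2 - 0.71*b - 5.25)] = (19.3104*b^2 + 7.6032*b - 1.5336)/(2.98*b^3 + 1.76*b^2 - 0.71*b - 5.25)^2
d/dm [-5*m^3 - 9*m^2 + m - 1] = -15*m^2 - 18*m + 1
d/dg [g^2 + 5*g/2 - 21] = 2*g + 5/2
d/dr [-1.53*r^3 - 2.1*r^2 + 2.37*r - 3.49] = -4.59*r^2 - 4.2*r + 2.37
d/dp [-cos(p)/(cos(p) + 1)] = sin(p)/(cos(p) + 1)^2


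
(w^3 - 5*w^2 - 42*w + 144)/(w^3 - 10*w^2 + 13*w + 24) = (w + 6)/(w + 1)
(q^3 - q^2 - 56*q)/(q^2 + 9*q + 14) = q*(q - 8)/(q + 2)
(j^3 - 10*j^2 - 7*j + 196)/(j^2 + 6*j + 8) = (j^2 - 14*j + 49)/(j + 2)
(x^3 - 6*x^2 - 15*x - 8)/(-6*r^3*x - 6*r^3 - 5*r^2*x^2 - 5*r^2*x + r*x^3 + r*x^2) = (x^2 - 7*x - 8)/(r*(-6*r^2 - 5*r*x + x^2))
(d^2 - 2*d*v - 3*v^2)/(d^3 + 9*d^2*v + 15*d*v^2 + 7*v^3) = (d - 3*v)/(d^2 + 8*d*v + 7*v^2)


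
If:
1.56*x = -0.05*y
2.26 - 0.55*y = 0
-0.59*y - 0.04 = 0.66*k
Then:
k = -3.73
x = -0.13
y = 4.11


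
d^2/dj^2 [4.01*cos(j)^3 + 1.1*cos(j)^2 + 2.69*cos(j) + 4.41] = -5.6975*cos(j) - 2.2*cos(2*j) - 9.0225*cos(3*j)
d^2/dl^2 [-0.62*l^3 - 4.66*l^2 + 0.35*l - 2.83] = -3.72*l - 9.32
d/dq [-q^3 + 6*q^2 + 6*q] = -3*q^2 + 12*q + 6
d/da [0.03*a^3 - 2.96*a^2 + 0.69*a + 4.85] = 0.09*a^2 - 5.92*a + 0.69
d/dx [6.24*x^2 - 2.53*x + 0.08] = 12.48*x - 2.53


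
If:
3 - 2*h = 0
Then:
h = 3/2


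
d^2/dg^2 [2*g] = 0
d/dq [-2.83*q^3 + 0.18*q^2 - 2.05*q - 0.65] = -8.49*q^2 + 0.36*q - 2.05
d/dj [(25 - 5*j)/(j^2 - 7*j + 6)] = 5*(j^2 - 10*j + 29)/(j^4 - 14*j^3 + 61*j^2 - 84*j + 36)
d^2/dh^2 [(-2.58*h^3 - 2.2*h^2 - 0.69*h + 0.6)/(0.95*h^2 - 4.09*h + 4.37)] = (-1.4210854715202e-14*h^4 - 83.2369059999999*h^3 + 334.727484*h^2 - 292.420602*h - 93.599594)/(0.857375*h^6 - 11.073675*h^5 + 59.50686*h^4 - 170.295739*h^3 + 273.731556*h^2 - 234.318963*h + 83.453453)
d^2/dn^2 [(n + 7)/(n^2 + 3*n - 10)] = 2*((n + 7)*(2*n + 3)^2 - (3*n + 10)*(n^2 + 3*n - 10))/(n^2 + 3*n - 10)^3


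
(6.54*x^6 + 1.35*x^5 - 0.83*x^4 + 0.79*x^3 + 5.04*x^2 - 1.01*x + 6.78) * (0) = 0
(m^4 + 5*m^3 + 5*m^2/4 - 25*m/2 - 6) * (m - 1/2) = m^5 + 9*m^4/2 - 5*m^3/4 - 105*m^2/8 + m/4 + 3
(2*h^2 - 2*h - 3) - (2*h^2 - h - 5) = 2 - h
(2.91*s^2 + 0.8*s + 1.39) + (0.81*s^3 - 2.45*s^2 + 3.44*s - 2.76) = 0.81*s^3 + 0.46*s^2 + 4.24*s - 1.37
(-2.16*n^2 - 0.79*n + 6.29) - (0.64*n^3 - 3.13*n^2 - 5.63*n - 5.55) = -0.64*n^3 + 0.97*n^2 + 4.84*n + 11.84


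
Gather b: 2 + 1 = 3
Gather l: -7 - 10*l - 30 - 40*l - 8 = -50*l - 45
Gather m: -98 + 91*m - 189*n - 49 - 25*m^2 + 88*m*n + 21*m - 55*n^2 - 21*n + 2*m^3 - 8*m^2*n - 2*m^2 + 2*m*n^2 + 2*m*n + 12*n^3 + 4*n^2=2*m^3 + m^2*(-8*n - 27) + m*(2*n^2 + 90*n + 112) + 12*n^3 - 51*n^2 - 210*n - 147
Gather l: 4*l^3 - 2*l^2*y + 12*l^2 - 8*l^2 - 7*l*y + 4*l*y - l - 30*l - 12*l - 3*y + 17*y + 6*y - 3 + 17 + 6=4*l^3 + l^2*(4 - 2*y) + l*(-3*y - 43) + 20*y + 20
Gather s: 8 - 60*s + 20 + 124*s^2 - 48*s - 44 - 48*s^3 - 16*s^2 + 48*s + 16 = -48*s^3 + 108*s^2 - 60*s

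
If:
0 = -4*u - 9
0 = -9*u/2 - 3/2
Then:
No Solution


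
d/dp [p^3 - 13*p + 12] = 3*p^2 - 13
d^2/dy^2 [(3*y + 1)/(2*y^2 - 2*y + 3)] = 4*((2 - 9*y)*(2*y^2 - 2*y + 3) + 2*(2*y - 1)^2*(3*y + 1))/(2*y^2 - 2*y + 3)^3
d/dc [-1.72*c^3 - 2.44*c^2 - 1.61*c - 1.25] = -5.16*c^2 - 4.88*c - 1.61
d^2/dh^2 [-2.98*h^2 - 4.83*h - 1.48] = -5.96000000000000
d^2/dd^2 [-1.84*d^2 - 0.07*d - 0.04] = -3.68000000000000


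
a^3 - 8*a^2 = a^2*(a - 8)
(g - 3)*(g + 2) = g^2 - g - 6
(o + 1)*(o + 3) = o^2 + 4*o + 3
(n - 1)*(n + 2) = n^2 + n - 2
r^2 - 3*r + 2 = (r - 2)*(r - 1)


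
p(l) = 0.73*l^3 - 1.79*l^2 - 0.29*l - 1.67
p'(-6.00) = 100.03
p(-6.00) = -222.05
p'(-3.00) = 30.16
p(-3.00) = -36.62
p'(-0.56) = 2.40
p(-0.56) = -2.20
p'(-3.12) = 32.20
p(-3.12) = -40.36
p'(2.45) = 4.08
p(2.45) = -2.39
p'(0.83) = -1.75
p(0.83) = -2.73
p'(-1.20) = 7.16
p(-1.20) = -5.16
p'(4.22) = 23.60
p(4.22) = 20.09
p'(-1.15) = 6.72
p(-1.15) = -4.81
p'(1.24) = -1.36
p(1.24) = -3.39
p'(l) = 2.19*l^2 - 3.58*l - 0.29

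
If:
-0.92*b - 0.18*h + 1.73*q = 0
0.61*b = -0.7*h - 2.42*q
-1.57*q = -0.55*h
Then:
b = 0.00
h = 0.00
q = 0.00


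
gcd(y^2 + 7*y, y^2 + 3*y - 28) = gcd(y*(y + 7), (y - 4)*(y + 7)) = y + 7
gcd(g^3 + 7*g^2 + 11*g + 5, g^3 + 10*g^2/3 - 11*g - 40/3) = g^2 + 6*g + 5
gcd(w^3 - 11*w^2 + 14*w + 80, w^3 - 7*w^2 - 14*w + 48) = w - 8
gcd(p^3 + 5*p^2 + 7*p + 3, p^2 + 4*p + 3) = p^2 + 4*p + 3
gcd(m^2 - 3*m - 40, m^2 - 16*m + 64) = m - 8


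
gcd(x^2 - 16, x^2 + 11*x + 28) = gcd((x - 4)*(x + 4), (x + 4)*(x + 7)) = x + 4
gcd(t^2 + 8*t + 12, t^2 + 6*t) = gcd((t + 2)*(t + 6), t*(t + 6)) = t + 6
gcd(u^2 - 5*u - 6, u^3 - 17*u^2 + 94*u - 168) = u - 6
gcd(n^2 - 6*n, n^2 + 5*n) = n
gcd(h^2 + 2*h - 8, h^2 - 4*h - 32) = h + 4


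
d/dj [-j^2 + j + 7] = 1 - 2*j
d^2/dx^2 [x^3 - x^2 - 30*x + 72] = 6*x - 2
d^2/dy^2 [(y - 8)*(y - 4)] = 2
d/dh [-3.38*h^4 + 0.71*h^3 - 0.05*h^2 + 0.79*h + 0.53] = -13.52*h^3 + 2.13*h^2 - 0.1*h + 0.79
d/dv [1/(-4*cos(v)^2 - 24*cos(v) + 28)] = -(cos(v) + 3)*sin(v)/(2*(cos(v)^2 + 6*cos(v) - 7)^2)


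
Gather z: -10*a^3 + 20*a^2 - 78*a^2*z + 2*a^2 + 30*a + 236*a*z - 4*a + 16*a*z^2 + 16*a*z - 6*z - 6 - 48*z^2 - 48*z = -10*a^3 + 22*a^2 + 26*a + z^2*(16*a - 48) + z*(-78*a^2 + 252*a - 54) - 6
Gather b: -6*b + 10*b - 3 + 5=4*b + 2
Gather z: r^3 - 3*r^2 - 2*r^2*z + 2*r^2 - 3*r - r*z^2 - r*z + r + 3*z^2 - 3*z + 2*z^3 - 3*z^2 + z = r^3 - r^2 - r*z^2 - 2*r + 2*z^3 + z*(-2*r^2 - r - 2)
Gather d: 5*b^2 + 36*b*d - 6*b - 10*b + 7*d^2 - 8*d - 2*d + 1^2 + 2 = 5*b^2 - 16*b + 7*d^2 + d*(36*b - 10) + 3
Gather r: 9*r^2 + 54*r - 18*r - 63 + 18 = 9*r^2 + 36*r - 45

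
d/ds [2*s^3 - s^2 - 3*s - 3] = 6*s^2 - 2*s - 3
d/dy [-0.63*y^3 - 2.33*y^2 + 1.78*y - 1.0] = -1.89*y^2 - 4.66*y + 1.78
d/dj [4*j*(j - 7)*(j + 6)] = 12*j^2 - 8*j - 168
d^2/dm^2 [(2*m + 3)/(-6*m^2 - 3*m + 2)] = 6*(-3*(2*m + 3)*(4*m + 1)^2 + 4*(3*m + 2)*(6*m^2 + 3*m - 2))/(6*m^2 + 3*m - 2)^3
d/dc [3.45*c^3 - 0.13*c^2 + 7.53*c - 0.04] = 10.35*c^2 - 0.26*c + 7.53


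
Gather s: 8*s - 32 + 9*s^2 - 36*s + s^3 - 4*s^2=s^3 + 5*s^2 - 28*s - 32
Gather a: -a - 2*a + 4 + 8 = 12 - 3*a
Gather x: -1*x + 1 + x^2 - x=x^2 - 2*x + 1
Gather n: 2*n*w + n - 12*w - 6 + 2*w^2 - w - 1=n*(2*w + 1) + 2*w^2 - 13*w - 7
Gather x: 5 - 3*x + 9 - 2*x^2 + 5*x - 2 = -2*x^2 + 2*x + 12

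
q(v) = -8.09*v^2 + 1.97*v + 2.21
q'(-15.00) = 244.67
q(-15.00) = -1847.59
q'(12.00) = -192.19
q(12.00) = -1139.11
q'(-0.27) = 6.34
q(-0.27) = 1.09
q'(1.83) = -27.64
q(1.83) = -21.28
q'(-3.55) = 59.41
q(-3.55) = -106.74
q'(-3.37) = 56.50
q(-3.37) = -96.31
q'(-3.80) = 63.45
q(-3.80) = -122.10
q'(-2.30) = 39.18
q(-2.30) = -45.12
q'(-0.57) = 11.19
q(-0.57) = -1.54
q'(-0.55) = 10.87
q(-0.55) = -1.32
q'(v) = 1.97 - 16.18*v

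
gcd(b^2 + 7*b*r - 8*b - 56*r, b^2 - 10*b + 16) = b - 8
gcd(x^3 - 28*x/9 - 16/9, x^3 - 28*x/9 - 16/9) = x^3 - 28*x/9 - 16/9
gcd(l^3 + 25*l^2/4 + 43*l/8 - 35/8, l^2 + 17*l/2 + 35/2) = l + 5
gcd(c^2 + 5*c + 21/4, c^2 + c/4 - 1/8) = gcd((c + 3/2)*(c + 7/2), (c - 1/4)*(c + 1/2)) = 1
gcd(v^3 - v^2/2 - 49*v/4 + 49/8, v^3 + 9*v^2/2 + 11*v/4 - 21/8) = v^2 + 3*v - 7/4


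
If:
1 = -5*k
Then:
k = -1/5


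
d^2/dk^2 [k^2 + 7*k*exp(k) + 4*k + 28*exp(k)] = 7*k*exp(k) + 42*exp(k) + 2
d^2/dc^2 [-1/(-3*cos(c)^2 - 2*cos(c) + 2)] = (-72*sin(c)^4 + 92*sin(c)^2 + 37*cos(c) - 9*cos(3*c) + 20)/(2*(-3*sin(c)^2 + 2*cos(c) + 1)^3)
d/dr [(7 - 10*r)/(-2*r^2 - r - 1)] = (20*r^2 + 10*r - (4*r + 1)*(10*r - 7) + 10)/(2*r^2 + r + 1)^2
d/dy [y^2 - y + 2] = 2*y - 1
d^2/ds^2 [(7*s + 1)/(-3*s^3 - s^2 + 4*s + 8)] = 2*(-(7*s + 1)*(9*s^2 + 2*s - 4)^2 + (63*s^2 + 14*s + (7*s + 1)*(9*s + 1) - 28)*(3*s^3 + s^2 - 4*s - 8))/(3*s^3 + s^2 - 4*s - 8)^3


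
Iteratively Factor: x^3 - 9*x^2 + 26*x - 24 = (x - 4)*(x^2 - 5*x + 6) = (x - 4)*(x - 2)*(x - 3)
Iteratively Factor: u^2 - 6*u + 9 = (u - 3)*(u - 3)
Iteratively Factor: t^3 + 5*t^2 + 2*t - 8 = (t + 4)*(t^2 + t - 2) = (t - 1)*(t + 4)*(t + 2)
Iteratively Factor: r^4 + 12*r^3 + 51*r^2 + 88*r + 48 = (r + 4)*(r^3 + 8*r^2 + 19*r + 12) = (r + 3)*(r + 4)*(r^2 + 5*r + 4) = (r + 1)*(r + 3)*(r + 4)*(r + 4)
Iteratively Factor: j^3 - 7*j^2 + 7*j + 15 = (j + 1)*(j^2 - 8*j + 15) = (j - 3)*(j + 1)*(j - 5)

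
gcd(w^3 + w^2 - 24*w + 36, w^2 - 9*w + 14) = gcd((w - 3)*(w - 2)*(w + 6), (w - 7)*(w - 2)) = w - 2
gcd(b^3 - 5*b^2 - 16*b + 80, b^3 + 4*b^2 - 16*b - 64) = b^2 - 16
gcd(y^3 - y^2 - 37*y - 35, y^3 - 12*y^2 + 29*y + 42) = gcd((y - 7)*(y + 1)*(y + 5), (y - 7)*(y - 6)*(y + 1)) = y^2 - 6*y - 7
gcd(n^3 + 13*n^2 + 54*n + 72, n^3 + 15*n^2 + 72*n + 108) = n^2 + 9*n + 18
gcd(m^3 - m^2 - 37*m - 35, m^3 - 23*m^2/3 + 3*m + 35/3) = m^2 - 6*m - 7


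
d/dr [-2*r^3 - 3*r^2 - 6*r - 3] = -6*r^2 - 6*r - 6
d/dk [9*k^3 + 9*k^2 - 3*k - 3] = 27*k^2 + 18*k - 3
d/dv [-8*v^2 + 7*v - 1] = 7 - 16*v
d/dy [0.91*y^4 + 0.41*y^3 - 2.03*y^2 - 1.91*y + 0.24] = 3.64*y^3 + 1.23*y^2 - 4.06*y - 1.91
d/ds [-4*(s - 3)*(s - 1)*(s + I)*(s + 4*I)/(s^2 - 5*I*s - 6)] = (-8*s^5 + s^4*(16 + 40*I) + s^3*(-104 - 160*I) + s^2*(176 + 400*I) + s*(-144 - 960*I) + 384 + 600*I)/(s^4 - 10*I*s^3 - 37*s^2 + 60*I*s + 36)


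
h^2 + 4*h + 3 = (h + 1)*(h + 3)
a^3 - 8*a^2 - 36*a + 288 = (a - 8)*(a - 6)*(a + 6)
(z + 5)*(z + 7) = z^2 + 12*z + 35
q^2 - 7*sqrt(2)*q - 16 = (q - 8*sqrt(2))*(q + sqrt(2))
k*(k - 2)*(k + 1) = k^3 - k^2 - 2*k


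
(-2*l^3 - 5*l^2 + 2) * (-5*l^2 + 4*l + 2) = 10*l^5 + 17*l^4 - 24*l^3 - 20*l^2 + 8*l + 4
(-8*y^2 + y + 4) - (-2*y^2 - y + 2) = -6*y^2 + 2*y + 2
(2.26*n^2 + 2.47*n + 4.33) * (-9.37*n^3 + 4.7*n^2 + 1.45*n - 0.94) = -21.1762*n^5 - 12.5219*n^4 - 25.6861*n^3 + 21.8081*n^2 + 3.9567*n - 4.0702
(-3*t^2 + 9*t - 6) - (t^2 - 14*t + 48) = -4*t^2 + 23*t - 54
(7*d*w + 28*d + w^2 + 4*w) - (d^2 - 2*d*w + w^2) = -d^2 + 9*d*w + 28*d + 4*w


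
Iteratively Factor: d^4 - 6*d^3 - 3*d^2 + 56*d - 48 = (d - 4)*(d^3 - 2*d^2 - 11*d + 12) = (d - 4)*(d + 3)*(d^2 - 5*d + 4) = (d - 4)^2*(d + 3)*(d - 1)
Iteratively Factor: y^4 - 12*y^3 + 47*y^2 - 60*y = (y - 5)*(y^3 - 7*y^2 + 12*y) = (y - 5)*(y - 3)*(y^2 - 4*y) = (y - 5)*(y - 4)*(y - 3)*(y)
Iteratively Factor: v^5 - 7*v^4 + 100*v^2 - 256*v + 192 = (v - 2)*(v^4 - 5*v^3 - 10*v^2 + 80*v - 96) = (v - 2)^2*(v^3 - 3*v^2 - 16*v + 48) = (v - 4)*(v - 2)^2*(v^2 + v - 12) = (v - 4)*(v - 3)*(v - 2)^2*(v + 4)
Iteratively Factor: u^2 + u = (u + 1)*(u)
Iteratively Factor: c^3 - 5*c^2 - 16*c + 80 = (c + 4)*(c^2 - 9*c + 20) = (c - 4)*(c + 4)*(c - 5)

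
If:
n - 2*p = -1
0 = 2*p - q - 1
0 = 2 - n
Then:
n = 2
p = 3/2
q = 2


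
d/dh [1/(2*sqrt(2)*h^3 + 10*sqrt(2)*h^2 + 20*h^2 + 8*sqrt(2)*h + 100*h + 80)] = (-3*sqrt(2)*h^2 - 20*h - 10*sqrt(2)*h - 50 - 4*sqrt(2))/(2*(sqrt(2)*h^3 + 5*sqrt(2)*h^2 + 10*h^2 + 4*sqrt(2)*h + 50*h + 40)^2)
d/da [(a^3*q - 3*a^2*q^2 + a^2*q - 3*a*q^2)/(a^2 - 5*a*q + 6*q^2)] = q*(a^2 - 4*a*q - 2*q)/(a^2 - 4*a*q + 4*q^2)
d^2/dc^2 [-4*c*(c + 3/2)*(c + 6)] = -24*c - 60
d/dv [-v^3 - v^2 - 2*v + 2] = -3*v^2 - 2*v - 2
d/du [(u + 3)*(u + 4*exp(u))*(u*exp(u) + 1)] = (u + 1)*(u + 3)*(u + 4*exp(u))*exp(u) + (u + 3)*(u*exp(u) + 1)*(4*exp(u) + 1) + (u + 4*exp(u))*(u*exp(u) + 1)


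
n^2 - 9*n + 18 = (n - 6)*(n - 3)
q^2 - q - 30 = (q - 6)*(q + 5)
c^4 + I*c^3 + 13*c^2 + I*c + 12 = (c - 3*I)*(c - I)*(c + I)*(c + 4*I)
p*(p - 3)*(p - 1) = p^3 - 4*p^2 + 3*p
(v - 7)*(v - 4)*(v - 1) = v^3 - 12*v^2 + 39*v - 28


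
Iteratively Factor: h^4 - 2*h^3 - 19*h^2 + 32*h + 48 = (h - 4)*(h^3 + 2*h^2 - 11*h - 12) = (h - 4)*(h + 4)*(h^2 - 2*h - 3) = (h - 4)*(h - 3)*(h + 4)*(h + 1)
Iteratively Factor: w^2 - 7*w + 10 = (w - 2)*(w - 5)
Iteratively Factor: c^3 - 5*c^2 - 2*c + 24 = (c - 3)*(c^2 - 2*c - 8) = (c - 4)*(c - 3)*(c + 2)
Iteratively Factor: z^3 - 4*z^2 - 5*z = (z)*(z^2 - 4*z - 5) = z*(z + 1)*(z - 5)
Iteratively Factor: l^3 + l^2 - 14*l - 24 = (l + 3)*(l^2 - 2*l - 8) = (l + 2)*(l + 3)*(l - 4)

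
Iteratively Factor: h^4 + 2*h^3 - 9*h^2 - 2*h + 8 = (h - 1)*(h^3 + 3*h^2 - 6*h - 8) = (h - 2)*(h - 1)*(h^2 + 5*h + 4) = (h - 2)*(h - 1)*(h + 4)*(h + 1)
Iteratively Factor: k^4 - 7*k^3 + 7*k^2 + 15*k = (k + 1)*(k^3 - 8*k^2 + 15*k) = (k - 5)*(k + 1)*(k^2 - 3*k) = k*(k - 5)*(k + 1)*(k - 3)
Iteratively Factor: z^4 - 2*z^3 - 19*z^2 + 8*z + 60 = (z - 5)*(z^3 + 3*z^2 - 4*z - 12) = (z - 5)*(z + 2)*(z^2 + z - 6) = (z - 5)*(z + 2)*(z + 3)*(z - 2)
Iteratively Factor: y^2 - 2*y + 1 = (y - 1)*(y - 1)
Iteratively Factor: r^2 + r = (r)*(r + 1)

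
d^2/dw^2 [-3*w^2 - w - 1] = -6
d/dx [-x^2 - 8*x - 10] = -2*x - 8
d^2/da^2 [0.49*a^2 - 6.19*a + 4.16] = 0.980000000000000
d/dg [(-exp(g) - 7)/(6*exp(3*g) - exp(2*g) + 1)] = (2*(exp(g) + 7)*(9*exp(g) - 1)*exp(g) - 6*exp(3*g) + exp(2*g) - 1)*exp(g)/(6*exp(3*g) - exp(2*g) + 1)^2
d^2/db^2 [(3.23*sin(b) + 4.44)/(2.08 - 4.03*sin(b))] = (99.184748*sin(b)^2 + 51.192128*sin(b) - 198.369496)/(65.450827*sin(b)^3 - 101.343216*sin(b)^2 + 52.306176*sin(b) - 8.998912)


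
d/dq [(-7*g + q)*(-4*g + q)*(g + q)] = 17*g^2 - 20*g*q + 3*q^2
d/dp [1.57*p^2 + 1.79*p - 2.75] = 3.14*p + 1.79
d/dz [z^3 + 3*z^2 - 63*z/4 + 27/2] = 3*z^2 + 6*z - 63/4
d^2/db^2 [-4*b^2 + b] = -8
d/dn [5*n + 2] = 5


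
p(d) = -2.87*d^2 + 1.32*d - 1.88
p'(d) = 1.32 - 5.74*d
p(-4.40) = -63.25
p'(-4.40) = 26.58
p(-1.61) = -11.44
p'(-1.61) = 10.56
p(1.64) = -7.43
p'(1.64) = -8.09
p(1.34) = -5.26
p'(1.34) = -6.37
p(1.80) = -8.80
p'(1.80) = -9.01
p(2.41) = -15.37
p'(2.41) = -12.51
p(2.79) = -20.54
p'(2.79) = -14.69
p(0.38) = -1.79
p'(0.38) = -0.86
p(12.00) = -399.32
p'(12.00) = -67.56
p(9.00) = -222.47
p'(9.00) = -50.34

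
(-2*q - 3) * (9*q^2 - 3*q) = -18*q^3 - 21*q^2 + 9*q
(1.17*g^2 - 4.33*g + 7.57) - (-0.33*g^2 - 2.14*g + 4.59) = 1.5*g^2 - 2.19*g + 2.98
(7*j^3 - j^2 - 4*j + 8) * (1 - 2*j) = -14*j^4 + 9*j^3 + 7*j^2 - 20*j + 8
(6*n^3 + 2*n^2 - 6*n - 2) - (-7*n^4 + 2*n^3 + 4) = 7*n^4 + 4*n^3 + 2*n^2 - 6*n - 6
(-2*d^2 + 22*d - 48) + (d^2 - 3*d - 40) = -d^2 + 19*d - 88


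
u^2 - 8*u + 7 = (u - 7)*(u - 1)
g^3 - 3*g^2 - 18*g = g*(g - 6)*(g + 3)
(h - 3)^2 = h^2 - 6*h + 9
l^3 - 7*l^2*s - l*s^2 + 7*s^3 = (l - 7*s)*(l - s)*(l + s)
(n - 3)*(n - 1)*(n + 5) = n^3 + n^2 - 17*n + 15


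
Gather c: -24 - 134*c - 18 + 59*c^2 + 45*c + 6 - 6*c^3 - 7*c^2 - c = -6*c^3 + 52*c^2 - 90*c - 36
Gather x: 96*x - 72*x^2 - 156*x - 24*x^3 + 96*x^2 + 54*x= -24*x^3 + 24*x^2 - 6*x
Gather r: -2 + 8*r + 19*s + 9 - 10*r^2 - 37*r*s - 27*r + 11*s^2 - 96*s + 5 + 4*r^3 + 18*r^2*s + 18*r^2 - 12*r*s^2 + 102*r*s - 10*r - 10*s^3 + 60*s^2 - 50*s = 4*r^3 + r^2*(18*s + 8) + r*(-12*s^2 + 65*s - 29) - 10*s^3 + 71*s^2 - 127*s + 12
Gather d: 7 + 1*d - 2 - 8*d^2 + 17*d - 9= -8*d^2 + 18*d - 4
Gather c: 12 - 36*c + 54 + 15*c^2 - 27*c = 15*c^2 - 63*c + 66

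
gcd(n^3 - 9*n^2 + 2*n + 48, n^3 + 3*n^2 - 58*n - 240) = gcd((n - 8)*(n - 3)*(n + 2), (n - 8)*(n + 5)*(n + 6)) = n - 8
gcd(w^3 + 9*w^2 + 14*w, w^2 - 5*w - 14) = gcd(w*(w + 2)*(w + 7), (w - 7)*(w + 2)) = w + 2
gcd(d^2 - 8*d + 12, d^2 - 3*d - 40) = 1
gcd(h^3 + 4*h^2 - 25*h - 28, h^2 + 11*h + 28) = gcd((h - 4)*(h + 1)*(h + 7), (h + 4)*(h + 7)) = h + 7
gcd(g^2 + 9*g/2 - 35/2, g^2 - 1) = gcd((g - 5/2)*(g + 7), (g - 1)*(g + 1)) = 1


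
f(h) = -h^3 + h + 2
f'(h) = 1 - 3*h^2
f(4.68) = -95.82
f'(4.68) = -64.71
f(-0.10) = 1.90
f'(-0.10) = 0.97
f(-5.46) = 159.31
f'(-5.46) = -88.43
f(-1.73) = 5.45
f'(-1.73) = -7.98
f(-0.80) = 1.71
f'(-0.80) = -0.92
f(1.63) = -0.70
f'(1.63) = -6.97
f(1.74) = -1.53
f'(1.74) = -8.08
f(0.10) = 2.10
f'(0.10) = 0.97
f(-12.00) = 1718.00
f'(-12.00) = -431.00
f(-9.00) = 722.00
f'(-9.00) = -242.00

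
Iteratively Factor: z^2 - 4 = (z + 2)*(z - 2)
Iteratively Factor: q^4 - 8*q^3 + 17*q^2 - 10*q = (q)*(q^3 - 8*q^2 + 17*q - 10) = q*(q - 1)*(q^2 - 7*q + 10) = q*(q - 5)*(q - 1)*(q - 2)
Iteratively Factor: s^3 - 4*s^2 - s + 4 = (s - 4)*(s^2 - 1) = (s - 4)*(s + 1)*(s - 1)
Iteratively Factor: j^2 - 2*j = (j - 2)*(j)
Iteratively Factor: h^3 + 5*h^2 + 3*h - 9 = (h + 3)*(h^2 + 2*h - 3) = (h - 1)*(h + 3)*(h + 3)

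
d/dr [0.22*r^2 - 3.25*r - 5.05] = 0.44*r - 3.25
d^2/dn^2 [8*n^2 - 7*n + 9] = 16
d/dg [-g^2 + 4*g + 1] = 4 - 2*g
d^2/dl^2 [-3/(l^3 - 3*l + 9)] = 18*(l*(l^3 - 3*l + 9) - 3*(l^2 - 1)^2)/(l^3 - 3*l + 9)^3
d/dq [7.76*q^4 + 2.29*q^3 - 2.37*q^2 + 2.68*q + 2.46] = 31.04*q^3 + 6.87*q^2 - 4.74*q + 2.68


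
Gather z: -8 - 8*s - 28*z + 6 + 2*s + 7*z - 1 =-6*s - 21*z - 3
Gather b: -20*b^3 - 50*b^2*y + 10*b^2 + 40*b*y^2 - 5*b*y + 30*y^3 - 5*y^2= -20*b^3 + b^2*(10 - 50*y) + b*(40*y^2 - 5*y) + 30*y^3 - 5*y^2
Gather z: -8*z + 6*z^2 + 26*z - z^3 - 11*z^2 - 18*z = -z^3 - 5*z^2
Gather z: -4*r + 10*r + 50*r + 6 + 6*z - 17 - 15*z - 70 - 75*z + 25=56*r - 84*z - 56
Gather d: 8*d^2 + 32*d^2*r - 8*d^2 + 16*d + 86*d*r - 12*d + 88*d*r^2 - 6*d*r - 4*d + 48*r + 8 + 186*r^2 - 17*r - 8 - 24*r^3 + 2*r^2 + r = 32*d^2*r + d*(88*r^2 + 80*r) - 24*r^3 + 188*r^2 + 32*r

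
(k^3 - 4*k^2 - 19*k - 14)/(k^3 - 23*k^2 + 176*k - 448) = (k^2 + 3*k + 2)/(k^2 - 16*k + 64)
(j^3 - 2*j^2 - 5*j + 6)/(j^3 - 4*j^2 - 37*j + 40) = (j^2 - j - 6)/(j^2 - 3*j - 40)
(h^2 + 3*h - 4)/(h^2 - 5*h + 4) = (h + 4)/(h - 4)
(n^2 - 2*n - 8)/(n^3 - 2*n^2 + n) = (n^2 - 2*n - 8)/(n*(n^2 - 2*n + 1))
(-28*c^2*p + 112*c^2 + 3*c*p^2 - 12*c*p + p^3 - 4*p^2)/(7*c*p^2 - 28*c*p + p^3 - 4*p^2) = (-4*c + p)/p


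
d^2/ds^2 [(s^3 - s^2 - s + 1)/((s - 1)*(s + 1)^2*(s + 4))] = 2*(s^3 - 3*s^2 - 27*s - 41)/(s^6 + 15*s^5 + 87*s^4 + 245*s^3 + 348*s^2 + 240*s + 64)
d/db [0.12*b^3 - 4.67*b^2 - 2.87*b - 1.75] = 0.36*b^2 - 9.34*b - 2.87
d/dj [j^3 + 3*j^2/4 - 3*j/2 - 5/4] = 3*j^2 + 3*j/2 - 3/2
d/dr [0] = 0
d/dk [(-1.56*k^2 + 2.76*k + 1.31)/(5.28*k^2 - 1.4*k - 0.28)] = (-12.3888*k^2 - 12.96*k + 1.0612)/(27.8784*k^4 - 14.784*k^3 - 0.996800000000001*k^2 + 0.784*k + 0.0784)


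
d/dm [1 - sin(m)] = -cos(m)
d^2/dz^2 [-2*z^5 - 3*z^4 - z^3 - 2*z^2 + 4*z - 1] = -40*z^3 - 36*z^2 - 6*z - 4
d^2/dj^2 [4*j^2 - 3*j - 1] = 8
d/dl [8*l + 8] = 8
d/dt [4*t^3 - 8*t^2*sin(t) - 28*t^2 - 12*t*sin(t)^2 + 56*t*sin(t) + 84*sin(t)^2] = -8*t^2*cos(t) + 12*t^2 - 16*t*sin(t) - 12*t*sin(2*t) + 56*t*cos(t) - 56*t - 12*sin(t)^2 + 56*sin(t) + 84*sin(2*t)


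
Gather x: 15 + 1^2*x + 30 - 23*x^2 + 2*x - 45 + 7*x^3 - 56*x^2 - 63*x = 7*x^3 - 79*x^2 - 60*x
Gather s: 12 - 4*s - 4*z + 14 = -4*s - 4*z + 26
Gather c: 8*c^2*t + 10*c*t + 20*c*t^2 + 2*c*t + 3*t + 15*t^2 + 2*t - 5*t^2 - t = 8*c^2*t + c*(20*t^2 + 12*t) + 10*t^2 + 4*t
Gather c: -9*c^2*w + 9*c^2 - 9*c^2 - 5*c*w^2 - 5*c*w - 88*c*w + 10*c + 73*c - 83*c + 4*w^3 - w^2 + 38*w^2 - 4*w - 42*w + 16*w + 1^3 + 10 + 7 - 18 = -9*c^2*w + c*(-5*w^2 - 93*w) + 4*w^3 + 37*w^2 - 30*w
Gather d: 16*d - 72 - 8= 16*d - 80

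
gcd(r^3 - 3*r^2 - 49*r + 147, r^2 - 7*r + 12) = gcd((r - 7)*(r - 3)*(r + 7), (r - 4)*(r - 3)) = r - 3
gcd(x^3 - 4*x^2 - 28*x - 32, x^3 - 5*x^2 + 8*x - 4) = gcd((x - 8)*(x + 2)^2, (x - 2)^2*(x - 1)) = 1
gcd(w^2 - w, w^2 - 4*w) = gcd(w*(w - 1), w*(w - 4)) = w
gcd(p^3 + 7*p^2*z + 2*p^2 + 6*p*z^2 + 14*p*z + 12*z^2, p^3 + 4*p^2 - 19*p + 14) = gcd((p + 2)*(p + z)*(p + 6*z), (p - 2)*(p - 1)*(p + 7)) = 1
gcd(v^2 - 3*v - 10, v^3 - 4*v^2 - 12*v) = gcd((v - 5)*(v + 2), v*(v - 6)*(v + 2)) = v + 2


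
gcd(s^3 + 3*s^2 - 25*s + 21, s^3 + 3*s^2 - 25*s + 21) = s^3 + 3*s^2 - 25*s + 21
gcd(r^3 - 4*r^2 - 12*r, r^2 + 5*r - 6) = 1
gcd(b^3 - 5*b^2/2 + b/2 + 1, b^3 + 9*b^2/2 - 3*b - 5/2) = b^2 - b/2 - 1/2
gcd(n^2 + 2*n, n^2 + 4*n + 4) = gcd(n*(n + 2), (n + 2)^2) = n + 2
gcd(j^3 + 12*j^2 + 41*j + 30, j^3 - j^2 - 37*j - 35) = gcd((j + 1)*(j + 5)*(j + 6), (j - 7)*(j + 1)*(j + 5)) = j^2 + 6*j + 5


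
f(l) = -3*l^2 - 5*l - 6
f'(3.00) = -23.00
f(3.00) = -48.00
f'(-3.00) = 13.00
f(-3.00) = -18.00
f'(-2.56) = 10.36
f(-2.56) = -12.86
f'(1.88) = -16.28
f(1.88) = -26.00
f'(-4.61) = 22.66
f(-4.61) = -46.71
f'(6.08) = -41.48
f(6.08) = -147.30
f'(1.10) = -11.60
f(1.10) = -15.13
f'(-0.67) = -0.98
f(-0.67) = -4.00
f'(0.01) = -5.06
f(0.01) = -6.05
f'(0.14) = -5.84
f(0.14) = -6.76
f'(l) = -6*l - 5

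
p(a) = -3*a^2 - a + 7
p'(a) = -6*a - 1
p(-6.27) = -104.67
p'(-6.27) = 36.62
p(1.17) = 1.72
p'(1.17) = -8.02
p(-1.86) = -1.52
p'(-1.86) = 10.16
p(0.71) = 4.78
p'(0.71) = -5.26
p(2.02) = -7.26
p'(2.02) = -13.12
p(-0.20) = 7.08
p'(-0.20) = 0.20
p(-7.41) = -150.31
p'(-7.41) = 43.46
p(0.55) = 5.54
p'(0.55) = -4.30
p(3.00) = -23.00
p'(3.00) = -19.00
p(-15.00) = -653.00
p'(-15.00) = 89.00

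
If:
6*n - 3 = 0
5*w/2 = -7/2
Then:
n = 1/2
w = -7/5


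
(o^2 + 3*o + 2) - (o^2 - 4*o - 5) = 7*o + 7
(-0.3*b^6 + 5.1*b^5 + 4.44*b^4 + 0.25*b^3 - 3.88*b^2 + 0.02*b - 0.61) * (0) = 0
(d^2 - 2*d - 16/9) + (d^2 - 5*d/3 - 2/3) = 2*d^2 - 11*d/3 - 22/9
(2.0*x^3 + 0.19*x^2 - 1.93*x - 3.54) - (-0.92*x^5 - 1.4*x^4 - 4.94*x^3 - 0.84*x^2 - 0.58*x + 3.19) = 0.92*x^5 + 1.4*x^4 + 6.94*x^3 + 1.03*x^2 - 1.35*x - 6.73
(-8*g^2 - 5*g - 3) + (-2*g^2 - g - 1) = -10*g^2 - 6*g - 4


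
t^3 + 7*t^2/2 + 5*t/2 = t*(t + 1)*(t + 5/2)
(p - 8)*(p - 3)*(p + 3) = p^3 - 8*p^2 - 9*p + 72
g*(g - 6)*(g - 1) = g^3 - 7*g^2 + 6*g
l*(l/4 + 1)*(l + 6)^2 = l^4/4 + 4*l^3 + 21*l^2 + 36*l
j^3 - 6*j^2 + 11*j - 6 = (j - 3)*(j - 2)*(j - 1)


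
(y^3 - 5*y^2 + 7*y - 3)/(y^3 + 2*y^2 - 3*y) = (y^2 - 4*y + 3)/(y*(y + 3))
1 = 1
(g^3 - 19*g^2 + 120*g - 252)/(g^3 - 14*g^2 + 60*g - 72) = (g - 7)/(g - 2)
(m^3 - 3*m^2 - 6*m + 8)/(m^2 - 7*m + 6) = (m^2 - 2*m - 8)/(m - 6)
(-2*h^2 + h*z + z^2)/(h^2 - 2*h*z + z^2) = (2*h + z)/(-h + z)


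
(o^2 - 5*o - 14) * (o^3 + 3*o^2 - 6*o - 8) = o^5 - 2*o^4 - 35*o^3 - 20*o^2 + 124*o + 112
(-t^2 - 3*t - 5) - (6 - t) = -t^2 - 2*t - 11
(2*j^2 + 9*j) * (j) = 2*j^3 + 9*j^2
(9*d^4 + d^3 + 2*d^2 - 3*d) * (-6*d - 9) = -54*d^5 - 87*d^4 - 21*d^3 + 27*d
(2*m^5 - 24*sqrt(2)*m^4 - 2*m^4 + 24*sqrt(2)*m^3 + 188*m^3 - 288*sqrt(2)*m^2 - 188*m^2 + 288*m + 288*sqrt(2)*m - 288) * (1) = 2*m^5 - 24*sqrt(2)*m^4 - 2*m^4 + 24*sqrt(2)*m^3 + 188*m^3 - 288*sqrt(2)*m^2 - 188*m^2 + 288*m + 288*sqrt(2)*m - 288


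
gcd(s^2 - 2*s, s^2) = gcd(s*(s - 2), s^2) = s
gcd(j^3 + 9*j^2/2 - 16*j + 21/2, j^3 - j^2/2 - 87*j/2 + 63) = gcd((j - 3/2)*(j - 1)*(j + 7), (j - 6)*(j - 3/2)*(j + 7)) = j^2 + 11*j/2 - 21/2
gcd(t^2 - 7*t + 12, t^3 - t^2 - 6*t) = t - 3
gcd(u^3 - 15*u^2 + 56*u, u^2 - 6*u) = u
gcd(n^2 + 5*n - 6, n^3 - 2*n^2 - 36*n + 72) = n + 6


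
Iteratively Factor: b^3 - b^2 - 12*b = (b - 4)*(b^2 + 3*b) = b*(b - 4)*(b + 3)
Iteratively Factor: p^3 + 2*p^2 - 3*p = (p)*(p^2 + 2*p - 3) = p*(p - 1)*(p + 3)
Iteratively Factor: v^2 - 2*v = (v - 2)*(v)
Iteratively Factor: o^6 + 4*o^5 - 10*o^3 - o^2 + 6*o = (o - 1)*(o^5 + 5*o^4 + 5*o^3 - 5*o^2 - 6*o) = o*(o - 1)*(o^4 + 5*o^3 + 5*o^2 - 5*o - 6) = o*(o - 1)*(o + 3)*(o^3 + 2*o^2 - o - 2) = o*(o - 1)*(o + 1)*(o + 3)*(o^2 + o - 2) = o*(o - 1)*(o + 1)*(o + 2)*(o + 3)*(o - 1)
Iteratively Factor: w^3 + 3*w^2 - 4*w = (w + 4)*(w^2 - w) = (w - 1)*(w + 4)*(w)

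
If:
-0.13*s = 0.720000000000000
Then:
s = -5.54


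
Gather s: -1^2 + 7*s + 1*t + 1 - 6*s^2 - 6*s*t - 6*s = -6*s^2 + s*(1 - 6*t) + t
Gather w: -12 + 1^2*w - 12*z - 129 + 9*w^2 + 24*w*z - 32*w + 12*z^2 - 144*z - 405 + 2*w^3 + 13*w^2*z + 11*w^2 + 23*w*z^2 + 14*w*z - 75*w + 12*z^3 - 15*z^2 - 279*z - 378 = 2*w^3 + w^2*(13*z + 20) + w*(23*z^2 + 38*z - 106) + 12*z^3 - 3*z^2 - 435*z - 924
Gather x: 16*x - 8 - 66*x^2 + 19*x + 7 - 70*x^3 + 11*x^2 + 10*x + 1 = -70*x^3 - 55*x^2 + 45*x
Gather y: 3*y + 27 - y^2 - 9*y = -y^2 - 6*y + 27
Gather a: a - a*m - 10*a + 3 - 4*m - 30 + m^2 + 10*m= a*(-m - 9) + m^2 + 6*m - 27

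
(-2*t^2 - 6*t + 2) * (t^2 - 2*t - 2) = -2*t^4 - 2*t^3 + 18*t^2 + 8*t - 4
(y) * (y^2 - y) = y^3 - y^2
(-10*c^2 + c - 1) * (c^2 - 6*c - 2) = -10*c^4 + 61*c^3 + 13*c^2 + 4*c + 2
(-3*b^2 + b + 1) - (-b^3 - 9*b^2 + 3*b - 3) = b^3 + 6*b^2 - 2*b + 4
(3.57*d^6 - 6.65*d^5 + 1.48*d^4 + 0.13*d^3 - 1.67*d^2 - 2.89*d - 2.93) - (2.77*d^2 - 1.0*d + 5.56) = 3.57*d^6 - 6.65*d^5 + 1.48*d^4 + 0.13*d^3 - 4.44*d^2 - 1.89*d - 8.49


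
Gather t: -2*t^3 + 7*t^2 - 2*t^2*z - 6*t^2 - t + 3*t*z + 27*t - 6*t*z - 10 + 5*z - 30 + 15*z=-2*t^3 + t^2*(1 - 2*z) + t*(26 - 3*z) + 20*z - 40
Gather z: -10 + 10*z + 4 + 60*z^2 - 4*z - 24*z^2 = 36*z^2 + 6*z - 6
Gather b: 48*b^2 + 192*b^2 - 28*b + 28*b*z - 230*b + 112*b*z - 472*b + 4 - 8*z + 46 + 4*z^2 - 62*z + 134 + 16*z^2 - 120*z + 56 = 240*b^2 + b*(140*z - 730) + 20*z^2 - 190*z + 240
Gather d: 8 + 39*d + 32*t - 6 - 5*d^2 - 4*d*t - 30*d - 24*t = -5*d^2 + d*(9 - 4*t) + 8*t + 2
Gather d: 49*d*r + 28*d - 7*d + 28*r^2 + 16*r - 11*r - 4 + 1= d*(49*r + 21) + 28*r^2 + 5*r - 3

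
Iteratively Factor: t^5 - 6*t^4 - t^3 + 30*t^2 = (t - 3)*(t^4 - 3*t^3 - 10*t^2) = t*(t - 3)*(t^3 - 3*t^2 - 10*t) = t^2*(t - 3)*(t^2 - 3*t - 10) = t^2*(t - 5)*(t - 3)*(t + 2)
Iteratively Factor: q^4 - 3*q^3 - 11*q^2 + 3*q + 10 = (q - 5)*(q^3 + 2*q^2 - q - 2) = (q - 5)*(q + 2)*(q^2 - 1) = (q - 5)*(q + 1)*(q + 2)*(q - 1)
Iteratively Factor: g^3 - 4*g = (g)*(g^2 - 4) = g*(g - 2)*(g + 2)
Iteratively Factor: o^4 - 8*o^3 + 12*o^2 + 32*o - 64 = (o - 4)*(o^3 - 4*o^2 - 4*o + 16) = (o - 4)^2*(o^2 - 4) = (o - 4)^2*(o - 2)*(o + 2)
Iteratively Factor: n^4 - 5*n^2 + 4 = (n - 2)*(n^3 + 2*n^2 - n - 2) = (n - 2)*(n + 2)*(n^2 - 1) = (n - 2)*(n + 1)*(n + 2)*(n - 1)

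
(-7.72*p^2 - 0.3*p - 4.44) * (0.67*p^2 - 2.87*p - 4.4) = -5.1724*p^4 + 21.9554*p^3 + 31.8542*p^2 + 14.0628*p + 19.536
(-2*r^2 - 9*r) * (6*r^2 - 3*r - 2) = -12*r^4 - 48*r^3 + 31*r^2 + 18*r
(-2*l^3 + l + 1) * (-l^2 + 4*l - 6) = 2*l^5 - 8*l^4 + 11*l^3 + 3*l^2 - 2*l - 6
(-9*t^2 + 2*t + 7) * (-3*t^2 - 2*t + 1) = 27*t^4 + 12*t^3 - 34*t^2 - 12*t + 7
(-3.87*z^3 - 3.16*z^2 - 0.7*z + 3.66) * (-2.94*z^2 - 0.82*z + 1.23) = 11.3778*z^5 + 12.4638*z^4 - 0.1109*z^3 - 14.0732*z^2 - 3.8622*z + 4.5018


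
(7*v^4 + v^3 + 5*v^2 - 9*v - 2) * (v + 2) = 7*v^5 + 15*v^4 + 7*v^3 + v^2 - 20*v - 4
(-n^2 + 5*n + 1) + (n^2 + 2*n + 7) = 7*n + 8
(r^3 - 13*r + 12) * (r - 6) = r^4 - 6*r^3 - 13*r^2 + 90*r - 72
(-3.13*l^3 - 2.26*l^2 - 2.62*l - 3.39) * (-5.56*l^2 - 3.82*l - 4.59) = 17.4028*l^5 + 24.5222*l^4 + 37.5671*l^3 + 39.2302*l^2 + 24.9756*l + 15.5601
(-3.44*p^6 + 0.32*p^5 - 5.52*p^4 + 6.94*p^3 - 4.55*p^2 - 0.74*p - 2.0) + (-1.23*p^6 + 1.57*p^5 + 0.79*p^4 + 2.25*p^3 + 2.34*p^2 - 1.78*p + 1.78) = -4.67*p^6 + 1.89*p^5 - 4.73*p^4 + 9.19*p^3 - 2.21*p^2 - 2.52*p - 0.22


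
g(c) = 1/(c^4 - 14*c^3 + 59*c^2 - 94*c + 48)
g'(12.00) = 0.00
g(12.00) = 0.00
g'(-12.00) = 0.00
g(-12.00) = 0.00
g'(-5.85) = 0.00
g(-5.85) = 0.00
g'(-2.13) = 0.00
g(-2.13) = 0.00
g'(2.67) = 0.57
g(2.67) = 0.51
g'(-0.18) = 0.03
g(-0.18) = 0.01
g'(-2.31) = 0.00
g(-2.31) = 0.00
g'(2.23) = -2.93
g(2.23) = 0.80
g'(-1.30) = 0.00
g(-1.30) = 0.00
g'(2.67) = 0.57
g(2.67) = 0.51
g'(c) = (-4*c^3 + 42*c^2 - 118*c + 94)/(c^4 - 14*c^3 + 59*c^2 - 94*c + 48)^2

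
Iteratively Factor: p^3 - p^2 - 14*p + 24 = (p - 2)*(p^2 + p - 12) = (p - 2)*(p + 4)*(p - 3)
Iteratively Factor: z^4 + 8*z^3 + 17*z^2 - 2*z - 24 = (z + 4)*(z^3 + 4*z^2 + z - 6) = (z - 1)*(z + 4)*(z^2 + 5*z + 6) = (z - 1)*(z + 3)*(z + 4)*(z + 2)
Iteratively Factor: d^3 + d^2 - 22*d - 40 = (d + 4)*(d^2 - 3*d - 10) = (d - 5)*(d + 4)*(d + 2)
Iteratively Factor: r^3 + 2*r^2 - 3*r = (r + 3)*(r^2 - r) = r*(r + 3)*(r - 1)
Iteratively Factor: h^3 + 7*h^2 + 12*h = (h + 4)*(h^2 + 3*h) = (h + 3)*(h + 4)*(h)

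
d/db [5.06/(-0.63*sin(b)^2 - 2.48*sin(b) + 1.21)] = (6.3756*sin(b) + 12.5488)*cos(b)/(0.63*sin(b)^2 + 2.48*sin(b) - 1.21)^2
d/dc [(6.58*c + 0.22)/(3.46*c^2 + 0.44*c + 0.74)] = (-22.7668*c^2 - 1.5224*c + 4.7724)/(11.9716*c^4 + 3.0448*c^3 + 5.3144*c^2 + 0.6512*c + 0.5476)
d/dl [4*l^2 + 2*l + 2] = 8*l + 2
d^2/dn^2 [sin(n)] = -sin(n)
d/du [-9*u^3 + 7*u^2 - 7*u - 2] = -27*u^2 + 14*u - 7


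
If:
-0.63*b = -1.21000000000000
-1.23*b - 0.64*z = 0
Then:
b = 1.92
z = -3.69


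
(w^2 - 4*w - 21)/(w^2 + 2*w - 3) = (w - 7)/(w - 1)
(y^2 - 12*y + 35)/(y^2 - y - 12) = (-y^2 + 12*y - 35)/(-y^2 + y + 12)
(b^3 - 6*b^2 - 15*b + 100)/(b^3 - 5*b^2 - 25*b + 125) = (b + 4)/(b + 5)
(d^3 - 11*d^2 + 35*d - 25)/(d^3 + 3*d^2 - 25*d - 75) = (d^2 - 6*d + 5)/(d^2 + 8*d + 15)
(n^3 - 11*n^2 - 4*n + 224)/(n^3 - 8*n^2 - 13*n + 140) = (n - 8)/(n - 5)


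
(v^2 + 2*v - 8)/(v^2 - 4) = (v + 4)/(v + 2)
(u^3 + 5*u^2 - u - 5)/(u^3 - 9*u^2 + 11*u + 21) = (u^2 + 4*u - 5)/(u^2 - 10*u + 21)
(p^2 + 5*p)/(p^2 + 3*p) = (p + 5)/(p + 3)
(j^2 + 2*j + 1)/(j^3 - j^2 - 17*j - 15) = (j + 1)/(j^2 - 2*j - 15)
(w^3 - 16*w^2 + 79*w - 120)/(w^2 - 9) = (w^2 - 13*w + 40)/(w + 3)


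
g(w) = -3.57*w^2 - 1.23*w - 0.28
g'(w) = -7.14*w - 1.23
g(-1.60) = -7.45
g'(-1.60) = 10.19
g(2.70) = -29.63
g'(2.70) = -20.51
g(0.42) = -1.43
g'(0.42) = -4.23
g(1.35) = -8.45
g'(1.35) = -10.87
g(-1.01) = -2.68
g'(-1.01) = 5.98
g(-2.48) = -19.19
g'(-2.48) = 16.48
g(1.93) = -15.95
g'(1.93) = -15.01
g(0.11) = -0.46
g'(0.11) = -2.02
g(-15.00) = -785.08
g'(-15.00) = 105.87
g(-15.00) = -785.08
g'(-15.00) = 105.87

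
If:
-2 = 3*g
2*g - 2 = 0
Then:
No Solution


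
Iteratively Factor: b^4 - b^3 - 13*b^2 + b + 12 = (b + 1)*(b^3 - 2*b^2 - 11*b + 12) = (b - 4)*(b + 1)*(b^2 + 2*b - 3) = (b - 4)*(b + 1)*(b + 3)*(b - 1)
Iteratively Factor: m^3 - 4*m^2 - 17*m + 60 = (m + 4)*(m^2 - 8*m + 15) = (m - 3)*(m + 4)*(m - 5)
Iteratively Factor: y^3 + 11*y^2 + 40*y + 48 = (y + 4)*(y^2 + 7*y + 12) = (y + 3)*(y + 4)*(y + 4)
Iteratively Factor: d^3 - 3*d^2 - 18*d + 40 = (d - 5)*(d^2 + 2*d - 8) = (d - 5)*(d + 4)*(d - 2)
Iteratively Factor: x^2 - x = (x - 1)*(x)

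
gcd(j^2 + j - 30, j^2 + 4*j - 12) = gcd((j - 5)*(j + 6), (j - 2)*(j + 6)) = j + 6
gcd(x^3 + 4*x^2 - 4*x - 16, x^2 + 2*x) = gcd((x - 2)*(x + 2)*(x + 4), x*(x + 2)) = x + 2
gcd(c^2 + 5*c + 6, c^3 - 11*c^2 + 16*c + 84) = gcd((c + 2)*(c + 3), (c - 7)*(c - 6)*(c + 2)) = c + 2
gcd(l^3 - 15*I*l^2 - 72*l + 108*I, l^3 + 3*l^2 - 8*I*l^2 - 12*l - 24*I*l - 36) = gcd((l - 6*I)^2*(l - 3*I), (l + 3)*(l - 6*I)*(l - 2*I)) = l - 6*I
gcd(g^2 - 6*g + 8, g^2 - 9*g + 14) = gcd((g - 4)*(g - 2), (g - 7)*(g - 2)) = g - 2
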